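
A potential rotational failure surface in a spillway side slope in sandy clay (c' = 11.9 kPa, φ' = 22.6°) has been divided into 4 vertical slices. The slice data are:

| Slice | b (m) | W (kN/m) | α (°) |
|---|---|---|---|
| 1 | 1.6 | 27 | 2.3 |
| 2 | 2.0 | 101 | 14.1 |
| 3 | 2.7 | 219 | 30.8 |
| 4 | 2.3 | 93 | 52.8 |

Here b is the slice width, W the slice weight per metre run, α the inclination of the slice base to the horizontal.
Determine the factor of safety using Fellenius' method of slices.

Ordinary method of slices: FS = Σ[c'·Δl_i + (W_i cosα_i)·tanφ'] / Σ W_i sinα_i, with Δl_i = b_i / cosα_i.
Slice 1: Δl = 1.6/cos2.3° = 1.601 m; N'_1 = 27·cos2.3° = 27.0; c'Δl = 19.06; W sinα = 1.1
Slice 2: Δl = 2.0/cos14.1° = 2.062 m; N'_2 = 101·cos14.1° = 98.0; c'Δl = 24.54; W sinα = 24.6
Slice 3: Δl = 2.7/cos30.8° = 3.143 m; N'_3 = 219·cos30.8° = 188.1; c'Δl = 37.41; W sinα = 112.1
Slice 4: Δl = 2.3/cos52.8° = 3.804 m; N'_4 = 93·cos52.8° = 56.2; c'Δl = 45.27; W sinα = 74.1
Σc'Δl = 126.3 kN/m; ΣN' = 369.3 kN/m; ΣW sinα = 211.9 kN/m
Resisting = 126.3 + 369.3·tan22.6° = 126.3 + 153.7 = 280.0 kN/m
FS = 280.0 / 211.9 = 1.321

FS = 1.32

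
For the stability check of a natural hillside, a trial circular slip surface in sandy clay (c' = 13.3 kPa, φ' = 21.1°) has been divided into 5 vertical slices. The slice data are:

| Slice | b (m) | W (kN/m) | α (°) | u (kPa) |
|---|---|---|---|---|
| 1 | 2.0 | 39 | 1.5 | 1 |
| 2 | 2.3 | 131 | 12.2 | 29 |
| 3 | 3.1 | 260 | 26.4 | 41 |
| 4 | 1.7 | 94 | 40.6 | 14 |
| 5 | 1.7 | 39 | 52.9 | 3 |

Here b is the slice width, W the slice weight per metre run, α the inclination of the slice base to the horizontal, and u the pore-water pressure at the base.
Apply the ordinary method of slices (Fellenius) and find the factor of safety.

Ordinary method of slices: FS = Σ[c'·Δl_i + (W_i cosα_i − u_i·Δl_i)·tanφ'] / Σ W_i sinα_i, with Δl_i = b_i / cosα_i.
Slice 1: Δl = 2.0/cos1.5° = 2.001 m; N'_1 = 39·cos1.5° − 1·2.001 = 37.0; c'Δl = 26.61; W sinα = 1.0
Slice 2: Δl = 2.3/cos12.2° = 2.353 m; N'_2 = 131·cos12.2° − 29·2.353 = 59.8; c'Δl = 31.30; W sinα = 27.7
Slice 3: Δl = 3.1/cos26.4° = 3.461 m; N'_3 = 260·cos26.4° − 41·3.461 = 91.0; c'Δl = 46.03; W sinα = 115.6
Slice 4: Δl = 1.7/cos40.6° = 2.239 m; N'_4 = 94·cos40.6° − 14·2.239 = 40.0; c'Δl = 29.78; W sinα = 61.2
Slice 5: Δl = 1.7/cos52.9° = 2.818 m; N'_5 = 39·cos52.9° − 3·2.818 = 15.1; c'Δl = 37.48; W sinα = 31.1
Σc'Δl = 171.2 kN/m; ΣN' = 242.9 kN/m; ΣW sinα = 236.6 kN/m
Resisting = 171.2 + 242.9·tan21.1° = 171.2 + 93.7 = 264.9 kN/m
FS = 264.9 / 236.6 = 1.120

FS = 1.12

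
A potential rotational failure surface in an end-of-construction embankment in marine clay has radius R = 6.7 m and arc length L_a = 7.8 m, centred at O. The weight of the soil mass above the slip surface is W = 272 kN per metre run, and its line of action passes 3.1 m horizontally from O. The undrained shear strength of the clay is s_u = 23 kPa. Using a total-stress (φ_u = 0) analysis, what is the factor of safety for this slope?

Taking moments about the centre O, the resisting moment is provided by the undrained shear strength acting along the arc:
M_R = s_u·L_a·R = 23·7.80·6.7 = 1202.0 kN·m/m
M_D = W·d = 272·3.1 = 843.2 kN·m/m
FS = M_R / M_D = 1202.0 / 843.2 = 1.425

FS = 1.43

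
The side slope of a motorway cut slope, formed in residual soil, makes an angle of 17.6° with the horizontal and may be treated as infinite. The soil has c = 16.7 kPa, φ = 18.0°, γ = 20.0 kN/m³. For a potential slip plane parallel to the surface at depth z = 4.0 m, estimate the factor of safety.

For an infinite slope with a slip plane parallel to the surface (no pore pressure): FS = [c + γz cos²β tanφ] / [γz sinβ cosβ].
γz = 20.0·4.0 = 80.00 kN/m²
Numerator = 16.7 + 80.00·cos²17.6°·tan18.0° = 16.7 + 80.00·0.9086·0.3249 = 40.317 kPa
Denominator = 80.00·sin17.6°·cos17.6° = 80.00·0.3024·0.9532 = 23.057 kPa
FS = 40.317 / 23.057 = 1.749

FS = 1.75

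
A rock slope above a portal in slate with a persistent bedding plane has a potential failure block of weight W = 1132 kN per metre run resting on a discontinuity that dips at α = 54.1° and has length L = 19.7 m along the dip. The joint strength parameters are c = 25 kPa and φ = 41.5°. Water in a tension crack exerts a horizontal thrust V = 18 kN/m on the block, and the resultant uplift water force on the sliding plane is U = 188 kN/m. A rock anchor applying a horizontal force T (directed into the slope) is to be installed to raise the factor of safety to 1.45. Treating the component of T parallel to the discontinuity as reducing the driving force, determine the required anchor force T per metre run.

Resolving forces along and normal to the sliding plane, with the horizontal anchor force T adding T·sinα to the effective normal force and T·cosα acting up the plane against the driving force:
FS = [cL + (W cosα − U − V sinα + T sinα) tanφ] / [W sinα + V cosα − T cosα]
Without the anchor: N' = 461.2 kN/m, driving T_d = 927.5 kN/m, resisting R = 25·19.7 + 461.2·tan41.5° = 900.5 kN/m, FS = 0.97.
Setting FS = 1.45 and solving for T:
1.45·(927.5 − T cos54.1°) = 900.5 + T sin54.1°·tan41.5°
T·(sin54.1°·tan41.5° + 1.45·cos54.1°) = 1.45·927.5 − 900.5
T·(0.8100·0.8847 + 1.45·0.5864) = 1344.9 − 900.5 = 444.4
T·1.5669 = 444.4
T = 283.6 kN/m

T = 284 kN/m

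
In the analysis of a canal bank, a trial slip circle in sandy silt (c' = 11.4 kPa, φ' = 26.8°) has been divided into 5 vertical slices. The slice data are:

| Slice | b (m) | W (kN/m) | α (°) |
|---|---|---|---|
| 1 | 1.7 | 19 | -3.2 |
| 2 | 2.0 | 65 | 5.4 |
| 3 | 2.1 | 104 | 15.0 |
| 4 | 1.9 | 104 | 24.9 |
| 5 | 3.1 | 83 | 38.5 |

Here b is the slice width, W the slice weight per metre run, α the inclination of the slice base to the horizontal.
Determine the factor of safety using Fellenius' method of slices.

FS = 2.43

Ordinary method of slices: FS = Σ[c'·Δl_i + (W_i cosα_i)·tanφ'] / Σ W_i sinα_i, with Δl_i = b_i / cosα_i.
Slice 1: Δl = 1.7/cos(-3.2°) = 1.703 m; N'_1 = 19·cos(-3.2°) = 19.0; c'Δl = 19.41; W sinα = -1.1
Slice 2: Δl = 2.0/cos5.4° = 2.009 m; N'_2 = 65·cos5.4° = 64.7; c'Δl = 22.90; W sinα = 6.1
Slice 3: Δl = 2.1/cos15.0° = 2.174 m; N'_3 = 104·cos15.0° = 100.5; c'Δl = 24.78; W sinα = 26.9
Slice 4: Δl = 1.9/cos24.9° = 2.095 m; N'_4 = 104·cos24.9° = 94.3; c'Δl = 23.88; W sinα = 43.8
Slice 5: Δl = 3.1/cos38.5° = 3.961 m; N'_5 = 83·cos38.5° = 65.0; c'Δl = 45.16; W sinα = 51.7
Σc'Δl = 136.1 kN/m; ΣN' = 343.4 kN/m; ΣW sinα = 127.4 kN/m
Resisting = 136.1 + 343.4·tan26.8° = 136.1 + 173.5 = 309.6 kN/m
FS = 309.6 / 127.4 = 2.430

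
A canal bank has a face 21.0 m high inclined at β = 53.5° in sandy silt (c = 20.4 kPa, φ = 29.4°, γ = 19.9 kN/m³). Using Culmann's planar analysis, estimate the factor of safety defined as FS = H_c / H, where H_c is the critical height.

H_c = (4c/γ) · sinβ cosφ / [1 − cos(β − φ)]
    = (4·20.4/19.9) · sin53.5°·cos29.4° / [1 − cos24.1°]
    = 4.101 · 0.7003 / 0.0872 = 32.95 m
FS = H_c / H = 32.95 / 21.0 = 1.569

FS = 1.57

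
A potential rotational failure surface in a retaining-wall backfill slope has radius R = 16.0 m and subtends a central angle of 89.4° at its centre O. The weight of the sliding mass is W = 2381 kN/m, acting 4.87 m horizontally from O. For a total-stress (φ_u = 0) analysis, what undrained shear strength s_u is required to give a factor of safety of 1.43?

FS = s_u·L_a·R / (W·d), so s_u = FS·W·d / (L_a·R).
Arc length L_a = R·θ = 16.0·(89.4°·π/180) = 16.0·1.5603 = 24.97 m
s_u = 1.43·2381·4.87 / (24.97·16.0) = 16581.5 / 399.44 = 41.51 kPa

s_u = 41.5 kPa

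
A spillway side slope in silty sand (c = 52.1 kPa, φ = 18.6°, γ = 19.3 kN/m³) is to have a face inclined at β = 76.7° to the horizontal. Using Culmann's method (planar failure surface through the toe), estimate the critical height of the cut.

Culmann's analysis gives the critical failure plane at α_cr = (β + φ)/2 = (76.7 + 18.6)/2 = 47.7°, and the critical height
H_c = (4c/γ) · sinβ cosφ / [1 − cos(β − φ)]
    = (4·52.1/19.3) · sin76.7°·cos18.6° / [1 − cos(58.1°)]
    = 10.798 · 0.9732·0.9478 / [1 − 0.5284]
    = 10.798 · 0.9223 / 0.4716
    = 21.12 m

H_c = 21.12 m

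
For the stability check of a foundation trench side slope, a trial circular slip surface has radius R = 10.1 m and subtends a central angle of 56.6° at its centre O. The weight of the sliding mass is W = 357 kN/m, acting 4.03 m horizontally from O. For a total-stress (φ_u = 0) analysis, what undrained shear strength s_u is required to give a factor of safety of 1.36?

s_u = 19.4 kPa

FS = s_u·L_a·R / (W·d), so s_u = FS·W·d / (L_a·R).
Arc length L_a = R·θ = 10.1·(56.6°·π/180) = 10.1·0.9879 = 9.98 m
s_u = 1.36·357·4.03 / (9.98·10.1) = 1956.6 / 100.77 = 19.42 kPa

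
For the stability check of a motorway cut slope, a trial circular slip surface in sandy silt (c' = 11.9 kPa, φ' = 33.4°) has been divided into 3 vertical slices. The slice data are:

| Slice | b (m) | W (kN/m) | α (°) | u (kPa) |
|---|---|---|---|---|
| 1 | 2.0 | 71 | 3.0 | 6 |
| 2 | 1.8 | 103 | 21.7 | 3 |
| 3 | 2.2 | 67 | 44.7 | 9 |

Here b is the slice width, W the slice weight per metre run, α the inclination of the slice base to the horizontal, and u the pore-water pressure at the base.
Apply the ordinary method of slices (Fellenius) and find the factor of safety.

Ordinary method of slices: FS = Σ[c'·Δl_i + (W_i cosα_i − u_i·Δl_i)·tanφ'] / Σ W_i sinα_i, with Δl_i = b_i / cosα_i.
Slice 1: Δl = 2.0/cos3.0° = 2.003 m; N'_1 = 71·cos3.0° − 6·2.003 = 58.9; c'Δl = 23.83; W sinα = 3.7
Slice 2: Δl = 1.8/cos21.7° = 1.937 m; N'_2 = 103·cos21.7° − 3·1.937 = 89.9; c'Δl = 23.05; W sinα = 38.1
Slice 3: Δl = 2.2/cos44.7° = 3.095 m; N'_3 = 67·cos44.7° − 9·3.095 = 19.8; c'Δl = 36.83; W sinα = 47.1
Σc'Δl = 83.7 kN/m; ΣN' = 168.5 kN/m; ΣW sinα = 88.9 kN/m
Resisting = 83.7 + 168.5·tan33.4° = 83.7 + 111.1 = 194.9 kN/m
FS = 194.9 / 88.9 = 2.191

FS = 2.19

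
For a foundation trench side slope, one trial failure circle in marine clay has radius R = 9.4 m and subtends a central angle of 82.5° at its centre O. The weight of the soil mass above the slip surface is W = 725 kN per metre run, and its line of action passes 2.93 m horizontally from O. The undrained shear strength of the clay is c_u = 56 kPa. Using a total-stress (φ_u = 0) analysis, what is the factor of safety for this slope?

Taking moments about the centre O, the resisting moment is provided by the undrained shear strength acting along the arc:
Arc length L_a = R·θ = 9.4·(82.5°·π/180) = 9.4·1.4399 = 13.54 m
M_R = c_u·L_a·R = 56·13.54·9.4 = 7124.8 kN·m/m
M_D = W·d = 725·2.93 = 2124.2 kN·m/m
FS = M_R / M_D = 7124.8 / 2124.2 = 3.354

FS = 3.35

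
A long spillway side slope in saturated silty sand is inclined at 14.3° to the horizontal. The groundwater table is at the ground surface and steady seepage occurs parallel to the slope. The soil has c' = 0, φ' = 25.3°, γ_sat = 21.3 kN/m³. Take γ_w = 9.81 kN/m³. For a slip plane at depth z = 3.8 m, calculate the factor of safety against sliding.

With seepage parallel to the slope and the water table at the surface, the effective normal stress on the slip plane uses the buoyant unit weight γ' = γ_sat − γ_w while the driving shear stress uses γ_sat:
FS = [c' + γ' z cos²β tanφ'] / [γ_sat z sinβ cosβ]
(For c' = 0 this reduces to FS = (γ'/γ_sat)·tanφ'/tanβ.)
γ' = 21.3 − 9.81 = 11.49 kN/m³
Numerator = 0.0 + 11.49·3.8·cos²14.3°·tan25.3° = 0.0 + 11.49·3.8·0.9390·0.4727 = 19.380 kPa
Denominator = 21.3·3.8·sin14.3°·cos14.3° = 21.3·3.8·0.2470·0.9690 = 19.373 kPa
FS = 19.380 / 19.373 = 1.000

FS = 1.00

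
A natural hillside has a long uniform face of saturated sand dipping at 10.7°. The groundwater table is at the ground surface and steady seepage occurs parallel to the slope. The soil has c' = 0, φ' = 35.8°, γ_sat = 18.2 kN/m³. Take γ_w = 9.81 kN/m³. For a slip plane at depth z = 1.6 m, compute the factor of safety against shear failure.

With seepage parallel to the slope and the water table at the surface, the effective normal stress on the slip plane uses the buoyant unit weight γ' = γ_sat − γ_w while the driving shear stress uses γ_sat:
FS = [c' + γ' z cos²β tanφ'] / [γ_sat z sinβ cosβ]
(For c' = 0 this reduces to FS = (γ'/γ_sat)·tanφ'/tanβ.)
γ' = 18.2 − 9.81 = 8.39 kN/m³
Numerator = 0.0 + 8.39·1.6·cos²10.7°·tan35.8° = 0.0 + 8.39·1.6·0.9655·0.7212 = 9.348 kPa
Denominator = 18.2·1.6·sin10.7°·cos10.7° = 18.2·1.6·0.1857·0.9826 = 5.313 kPa
FS = 9.348 / 5.313 = 1.760

FS = 1.76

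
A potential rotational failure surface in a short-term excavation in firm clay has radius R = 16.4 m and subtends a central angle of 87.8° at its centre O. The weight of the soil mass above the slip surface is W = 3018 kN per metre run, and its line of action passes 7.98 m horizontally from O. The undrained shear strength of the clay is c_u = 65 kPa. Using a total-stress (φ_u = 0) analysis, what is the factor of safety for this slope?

Taking moments about the centre O, the resisting moment is provided by the undrained shear strength acting along the arc:
Arc length L_a = R·θ = 16.4·(87.8°·π/180) = 16.4·1.5324 = 25.13 m
M_R = c_u·L_a·R = 65·25.13·16.4 = 26790.0 kN·m/m
M_D = W·d = 3018·7.98 = 24083.6 kN·m/m
FS = M_R / M_D = 26790.0 / 24083.6 = 1.112

FS = 1.11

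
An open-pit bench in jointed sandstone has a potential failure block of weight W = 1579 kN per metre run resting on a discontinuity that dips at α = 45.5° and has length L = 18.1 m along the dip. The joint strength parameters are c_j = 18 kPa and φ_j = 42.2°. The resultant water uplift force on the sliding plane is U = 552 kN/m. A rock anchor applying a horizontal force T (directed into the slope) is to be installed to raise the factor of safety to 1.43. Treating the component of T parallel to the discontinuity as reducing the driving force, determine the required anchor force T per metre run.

T = 474 kN/m

Resolving forces along and normal to the sliding plane, with the horizontal anchor force T adding T·sinα to the effective normal force and T·cosα acting up the plane against the driving force:
FS = [c_jL + (W cosα − U + T sinα) tanφ_j] / [W sinα − T cosα]
Without the anchor: N' = 554.7 kN/m, driving T_d = 1126.2 kN/m, resisting R = 18·18.1 + 554.7·tan42.2° = 828.8 kN/m, FS = 0.74.
Setting FS = 1.43 and solving for T:
1.43·(1126.2 − T cos45.5°) = 828.8 + T sin45.5°·tan42.2°
T·(sin45.5°·tan42.2° + 1.43·cos45.5°) = 1.43·1126.2 − 828.8
T·(0.7133·0.9067 + 1.43·0.7009) = 1610.5 − 828.8 = 781.7
T·1.6490 = 781.7
T = 474.0 kN/m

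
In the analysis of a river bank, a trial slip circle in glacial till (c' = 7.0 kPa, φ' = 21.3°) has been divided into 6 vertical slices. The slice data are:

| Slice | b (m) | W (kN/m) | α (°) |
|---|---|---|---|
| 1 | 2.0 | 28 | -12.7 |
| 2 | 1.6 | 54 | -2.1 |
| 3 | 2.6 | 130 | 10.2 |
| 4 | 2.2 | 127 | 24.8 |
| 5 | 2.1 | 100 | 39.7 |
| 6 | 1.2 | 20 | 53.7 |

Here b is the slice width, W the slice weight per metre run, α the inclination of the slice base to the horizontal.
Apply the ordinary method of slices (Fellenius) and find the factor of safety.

Ordinary method of slices: FS = Σ[c'·Δl_i + (W_i cosα_i)·tanφ'] / Σ W_i sinα_i, with Δl_i = b_i / cosα_i.
Slice 1: Δl = 2.0/cos(-12.7°) = 2.050 m; N'_1 = 28·cos(-12.7°) = 27.3; c'Δl = 14.35; W sinα = -6.2
Slice 2: Δl = 1.6/cos(-2.1°) = 1.601 m; N'_2 = 54·cos(-2.1°) = 54.0; c'Δl = 11.21; W sinα = -2.0
Slice 3: Δl = 2.6/cos10.2° = 2.642 m; N'_3 = 130·cos10.2° = 127.9; c'Δl = 18.49; W sinα = 23.0
Slice 4: Δl = 2.2/cos24.8° = 2.424 m; N'_4 = 127·cos24.8° = 115.3; c'Δl = 16.96; W sinα = 53.3
Slice 5: Δl = 2.1/cos39.7° = 2.729 m; N'_5 = 100·cos39.7° = 76.9; c'Δl = 19.11; W sinα = 63.9
Slice 6: Δl = 1.2/cos53.7° = 2.027 m; N'_6 = 20·cos53.7° = 11.8; c'Δl = 14.19; W sinα = 16.1
Σc'Δl = 94.3 kN/m; ΣN' = 413.3 kN/m; ΣW sinα = 148.2 kN/m
Resisting = 94.3 + 413.3·tan21.3° = 94.3 + 161.1 = 255.4 kN/m
FS = 255.4 / 148.2 = 1.724

FS = 1.72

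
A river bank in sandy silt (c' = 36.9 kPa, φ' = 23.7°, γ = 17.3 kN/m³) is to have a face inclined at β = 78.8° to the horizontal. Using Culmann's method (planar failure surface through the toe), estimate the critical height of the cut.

H_c = 17.91 m

Culmann's analysis gives the critical failure plane at α_cr = (β + φ')/2 = (78.8 + 23.7)/2 = 51.2°, and the critical height
H_c = (4c'/γ) · sinβ cosφ' / [1 − cos(β − φ')]
    = (4·36.9/17.3) · sin78.8°·cos23.7° / [1 − cos(55.1°)]
    = 8.532 · 0.9810·0.9157 / [1 − 0.5721]
    = 8.532 · 0.8982 / 0.4279
    = 17.91 m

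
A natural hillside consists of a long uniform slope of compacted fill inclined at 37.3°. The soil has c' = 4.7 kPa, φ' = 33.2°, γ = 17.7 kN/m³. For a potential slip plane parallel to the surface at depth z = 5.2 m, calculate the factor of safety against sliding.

FS = 0.96

For an infinite slope with a slip plane parallel to the surface (no pore pressure): FS = [c' + γz cos²β tanφ'] / [γz sinβ cosβ].
γz = 17.7·5.2 = 92.04 kN/m²
Numerator = 4.7 + 92.04·cos²37.3°·tan33.2° = 4.7 + 92.04·0.6328·0.6544 = 42.812 kPa
Denominator = 92.04·sin37.3°·cos37.3° = 92.04·0.6060·0.7955 = 44.368 kPa
FS = 42.812 / 44.368 = 0.965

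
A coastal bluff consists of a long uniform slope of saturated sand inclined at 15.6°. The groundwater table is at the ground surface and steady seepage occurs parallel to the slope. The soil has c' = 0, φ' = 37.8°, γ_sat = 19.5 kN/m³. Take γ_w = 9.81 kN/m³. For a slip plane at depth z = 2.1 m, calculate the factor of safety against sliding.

FS = 1.38

With seepage parallel to the slope and the water table at the surface, the effective normal stress on the slip plane uses the buoyant unit weight γ' = γ_sat − γ_w while the driving shear stress uses γ_sat:
FS = [c' + γ' z cos²β tanφ'] / [γ_sat z sinβ cosβ]
(For c' = 0 this reduces to FS = (γ'/γ_sat)·tanφ'/tanβ.)
γ' = 19.5 − 9.81 = 9.69 kN/m³
Numerator = 0.0 + 9.69·2.1·cos²15.6°·tan37.8° = 0.0 + 9.69·2.1·0.9277·0.7757 = 14.643 kPa
Denominator = 19.5·2.1·sin15.6°·cos15.6° = 19.5·2.1·0.2689·0.9632 = 10.607 kPa
FS = 14.643 / 10.607 = 1.381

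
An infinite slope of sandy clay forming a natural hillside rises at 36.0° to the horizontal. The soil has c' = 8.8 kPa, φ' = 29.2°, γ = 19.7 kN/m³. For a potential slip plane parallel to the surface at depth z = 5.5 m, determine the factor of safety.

For an infinite slope with a slip plane parallel to the surface (no pore pressure): FS = [c' + γz cos²β tanφ'] / [γz sinβ cosβ].
γz = 19.7·5.5 = 108.35 kN/m²
Numerator = 8.8 + 108.35·cos²36.0°·tan29.2° = 8.8 + 108.35·0.6545·0.5589 = 48.434 kPa
Denominator = 108.35·sin36.0°·cos36.0° = 108.35·0.5878·0.8090 = 51.523 kPa
FS = 48.434 / 51.523 = 0.940

FS = 0.94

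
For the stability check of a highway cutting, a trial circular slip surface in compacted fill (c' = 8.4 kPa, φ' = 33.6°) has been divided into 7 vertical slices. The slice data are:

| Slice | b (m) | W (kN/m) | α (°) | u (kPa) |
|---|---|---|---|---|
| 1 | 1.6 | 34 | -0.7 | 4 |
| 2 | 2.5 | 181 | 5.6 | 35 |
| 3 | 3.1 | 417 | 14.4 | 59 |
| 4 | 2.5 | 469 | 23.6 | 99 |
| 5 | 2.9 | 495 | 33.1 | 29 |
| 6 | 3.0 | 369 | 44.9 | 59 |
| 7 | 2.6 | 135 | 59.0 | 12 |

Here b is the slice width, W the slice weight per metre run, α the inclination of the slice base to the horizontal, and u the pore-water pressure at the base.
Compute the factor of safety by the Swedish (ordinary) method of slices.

FS = 0.78

Ordinary method of slices: FS = Σ[c'·Δl_i + (W_i cosα_i − u_i·Δl_i)·tanφ'] / Σ W_i sinα_i, with Δl_i = b_i / cosα_i.
Slice 1: Δl = 1.6/cos(-0.7°) = 1.600 m; N'_1 = 34·cos(-0.7°) − 4·1.600 = 27.6; c'Δl = 13.44; W sinα = -0.4
Slice 2: Δl = 2.5/cos5.6° = 2.512 m; N'_2 = 181·cos5.6° − 35·2.512 = 92.2; c'Δl = 21.10; W sinα = 17.7
Slice 3: Δl = 3.1/cos14.4° = 3.201 m; N'_3 = 417·cos14.4° − 59·3.201 = 215.1; c'Δl = 26.88; W sinα = 103.7
Slice 4: Δl = 2.5/cos23.6° = 2.728 m; N'_4 = 469·cos23.6° − 99·2.728 = 159.7; c'Δl = 22.92; W sinα = 187.8
Slice 5: Δl = 2.9/cos33.1° = 3.462 m; N'_5 = 495·cos33.1° − 29·3.462 = 314.3; c'Δl = 29.08; W sinα = 270.3
Slice 6: Δl = 3.0/cos44.9° = 4.235 m; N'_6 = 369·cos44.9° − 59·4.235 = 11.5; c'Δl = 35.58; W sinα = 260.5
Slice 7: Δl = 2.6/cos59.0° = 5.048 m; N'_7 = 135·cos59.0° − 12·5.048 = 9.0; c'Δl = 42.40; W sinα = 115.7
Σc'Δl = 191.4 kN/m; ΣN' = 829.3 kN/m; ΣW sinα = 955.2 kN/m
Resisting = 191.4 + 829.3·tan33.6° = 191.4 + 551.0 = 742.4 kN/m
FS = 742.4 / 955.2 = 0.777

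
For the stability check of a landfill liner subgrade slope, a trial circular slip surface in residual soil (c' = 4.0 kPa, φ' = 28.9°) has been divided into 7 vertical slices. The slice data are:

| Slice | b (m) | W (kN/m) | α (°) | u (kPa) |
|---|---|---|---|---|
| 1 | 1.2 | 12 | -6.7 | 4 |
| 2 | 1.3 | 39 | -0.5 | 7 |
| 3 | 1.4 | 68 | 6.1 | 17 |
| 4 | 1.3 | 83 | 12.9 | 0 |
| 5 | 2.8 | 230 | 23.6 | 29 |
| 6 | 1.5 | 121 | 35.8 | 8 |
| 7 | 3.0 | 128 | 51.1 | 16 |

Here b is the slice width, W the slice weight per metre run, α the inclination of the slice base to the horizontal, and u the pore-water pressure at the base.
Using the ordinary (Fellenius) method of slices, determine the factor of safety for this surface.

FS = 0.92

Ordinary method of slices: FS = Σ[c'·Δl_i + (W_i cosα_i − u_i·Δl_i)·tanφ'] / Σ W_i sinα_i, with Δl_i = b_i / cosα_i.
Slice 1: Δl = 1.2/cos(-6.7°) = 1.208 m; N'_1 = 12·cos(-6.7°) − 4·1.208 = 7.1; c'Δl = 4.83; W sinα = -1.4
Slice 2: Δl = 1.3/cos(-0.5°) = 1.300 m; N'_2 = 39·cos(-0.5°) − 7·1.300 = 29.9; c'Δl = 5.20; W sinα = -0.3
Slice 3: Δl = 1.4/cos6.1° = 1.408 m; N'_3 = 68·cos6.1° − 17·1.408 = 43.7; c'Δl = 5.63; W sinα = 7.2
Slice 4: Δl = 1.3/cos12.9° = 1.334 m; N'_4 = 83·cos12.9° − 0·1.334 = 80.9; c'Δl = 5.33; W sinα = 18.5
Slice 5: Δl = 2.8/cos23.6° = 3.056 m; N'_5 = 230·cos23.6° − 29·3.056 = 122.2; c'Δl = 12.22; W sinα = 92.1
Slice 6: Δl = 1.5/cos35.8° = 1.849 m; N'_6 = 121·cos35.8° − 8·1.849 = 83.3; c'Δl = 7.40; W sinα = 70.8
Slice 7: Δl = 3.0/cos51.1° = 4.777 m; N'_7 = 128·cos51.1° − 16·4.777 = 3.9; c'Δl = 19.11; W sinα = 99.6
Σc'Δl = 59.7 kN/m; ΣN' = 371.0 kN/m; ΣW sinα = 286.5 kN/m
Resisting = 59.7 + 371.0·tan28.9° = 59.7 + 204.8 = 264.5 kN/m
FS = 264.5 / 286.5 = 0.923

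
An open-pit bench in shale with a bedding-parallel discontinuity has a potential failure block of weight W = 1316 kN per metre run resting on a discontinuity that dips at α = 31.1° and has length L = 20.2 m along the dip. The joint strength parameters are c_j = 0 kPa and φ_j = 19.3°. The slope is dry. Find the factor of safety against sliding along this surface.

FS = 0.58

Resolving the block weight along and normal to the plane and applying the Mohr–Coulomb strength on the joint:
N' = W cosα = 1316·cos31.1° = 1126.8 kN/m
Driving force T = W sinα = 1316·sin31.1° = 679.8 kN/m
Resisting force R = c_j·L + N'·tanφ_j = 0·20.2 + 1126.8·tan19.3° = 0.0 + 394.6 = 394.6 kN/m
FS = R / T = 394.6 / 679.8 = 0.581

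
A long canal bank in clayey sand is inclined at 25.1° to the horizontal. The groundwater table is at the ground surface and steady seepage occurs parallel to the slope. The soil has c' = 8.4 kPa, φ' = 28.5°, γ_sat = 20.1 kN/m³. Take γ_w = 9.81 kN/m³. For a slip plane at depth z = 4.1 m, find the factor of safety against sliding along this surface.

FS = 0.86

With seepage parallel to the slope and the water table at the surface, the effective normal stress on the slip plane uses the buoyant unit weight γ' = γ_sat − γ_w while the driving shear stress uses γ_sat:
FS = [c' + γ' z cos²β tanφ'] / [γ_sat z sinβ cosβ]
γ' = 20.1 − 9.81 = 10.29 kN/m³
Numerator = 8.4 + 10.29·4.1·cos²25.1°·tan28.5° = 8.4 + 10.29·4.1·0.8201·0.5430 = 27.185 kPa
Denominator = 20.1·4.1·sin25.1°·cos25.1° = 20.1·4.1·0.4242·0.9056 = 31.657 kPa
FS = 27.185 / 31.657 = 0.859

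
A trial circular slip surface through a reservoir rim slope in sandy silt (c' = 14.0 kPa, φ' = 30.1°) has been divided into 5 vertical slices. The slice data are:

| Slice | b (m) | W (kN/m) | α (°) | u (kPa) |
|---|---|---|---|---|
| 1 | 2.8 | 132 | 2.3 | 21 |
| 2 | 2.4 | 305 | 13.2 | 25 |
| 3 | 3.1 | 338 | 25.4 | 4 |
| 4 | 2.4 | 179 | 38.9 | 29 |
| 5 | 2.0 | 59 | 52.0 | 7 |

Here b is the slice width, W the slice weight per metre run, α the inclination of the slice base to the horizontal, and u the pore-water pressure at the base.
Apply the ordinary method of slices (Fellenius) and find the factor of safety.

Ordinary method of slices: FS = Σ[c'·Δl_i + (W_i cosα_i − u_i·Δl_i)·tanφ'] / Σ W_i sinα_i, with Δl_i = b_i / cosα_i.
Slice 1: Δl = 2.8/cos2.3° = 2.802 m; N'_1 = 132·cos2.3° − 21·2.802 = 73.0; c'Δl = 39.23; W sinα = 5.3
Slice 2: Δl = 2.4/cos13.2° = 2.465 m; N'_2 = 305·cos13.2° − 25·2.465 = 235.3; c'Δl = 34.51; W sinα = 69.6
Slice 3: Δl = 3.1/cos25.4° = 3.432 m; N'_3 = 338·cos25.4° − 4·3.432 = 291.6; c'Δl = 48.04; W sinα = 145.0
Slice 4: Δl = 2.4/cos38.9° = 3.084 m; N'_4 = 179·cos38.9° − 29·3.084 = 49.9; c'Δl = 43.17; W sinα = 112.4
Slice 5: Δl = 2.0/cos52.0° = 3.249 m; N'_5 = 59·cos52.0° − 7·3.249 = 13.6; c'Δl = 45.48; W sinα = 46.5
Σc'Δl = 210.4 kN/m; ΣN' = 663.4 kN/m; ΣW sinα = 378.8 kN/m
Resisting = 210.4 + 663.4·tan30.1° = 210.4 + 384.6 = 595.0 kN/m
FS = 595.0 / 378.8 = 1.571

FS = 1.57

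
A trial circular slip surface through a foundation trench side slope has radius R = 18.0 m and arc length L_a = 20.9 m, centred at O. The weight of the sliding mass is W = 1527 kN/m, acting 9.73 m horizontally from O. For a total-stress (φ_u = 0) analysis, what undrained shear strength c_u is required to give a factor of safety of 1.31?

FS = c_u·L_a·R / (W·d), so c_u = FS·W·d / (L_a·R).
c_u = 1.31·1527·9.73 / (20.90·18.0) = 19463.6 / 376.20 = 51.74 kPa

c_u = 51.7 kPa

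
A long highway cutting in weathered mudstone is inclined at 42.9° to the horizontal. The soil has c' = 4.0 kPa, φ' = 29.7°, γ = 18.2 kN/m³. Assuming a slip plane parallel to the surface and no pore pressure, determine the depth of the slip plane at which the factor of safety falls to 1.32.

z = 0.62 m

Setting FS = 1.32 in FS = [c' + γz cos²β tanφ'] / [γz sinβ cosβ] and solving for z:
z = c' / [γ cosβ (FS·sinβ − cosβ·tanφ')]
  = 4.0 / [18.2·cos42.9°·(1.32·sin42.9° − cos42.9°·tan29.7°)]
  = 4.0 / [18.2·0.7325·(1.32·0.6807 − 0.7325·0.5704)]
  = 4.0 / 6.4090 = 0.624 m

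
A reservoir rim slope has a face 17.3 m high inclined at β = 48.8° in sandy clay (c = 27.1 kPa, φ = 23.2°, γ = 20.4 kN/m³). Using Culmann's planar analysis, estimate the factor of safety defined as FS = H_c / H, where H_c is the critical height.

H_c = (4c/γ) · sinβ cosφ / [1 − cos(β − φ)]
    = (4·27.1/20.4) · sin48.8°·cos23.2° / [1 − cos25.6°]
    = 5.314 · 0.6916 / 0.0982 = 37.43 m
FS = H_c / H = 37.43 / 17.3 = 2.164

FS = 2.16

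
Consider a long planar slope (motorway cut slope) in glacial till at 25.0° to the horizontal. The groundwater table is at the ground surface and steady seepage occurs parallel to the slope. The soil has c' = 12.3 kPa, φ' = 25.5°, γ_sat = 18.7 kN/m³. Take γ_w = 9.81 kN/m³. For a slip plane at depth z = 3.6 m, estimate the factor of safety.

With seepage parallel to the slope and the water table at the surface, the effective normal stress on the slip plane uses the buoyant unit weight γ' = γ_sat − γ_w while the driving shear stress uses γ_sat:
FS = [c' + γ' z cos²β tanφ'] / [γ_sat z sinβ cosβ]
γ' = 18.7 − 9.81 = 8.89 kN/m³
Numerator = 12.3 + 8.89·3.6·cos²25.0°·tan25.5° = 12.3 + 8.89·3.6·0.8214·0.4770 = 24.839 kPa
Denominator = 18.7·3.6·sin25.0°·cos25.0° = 18.7·3.6·0.4226·0.9063 = 25.785 kPa
FS = 24.839 / 25.785 = 0.963

FS = 0.96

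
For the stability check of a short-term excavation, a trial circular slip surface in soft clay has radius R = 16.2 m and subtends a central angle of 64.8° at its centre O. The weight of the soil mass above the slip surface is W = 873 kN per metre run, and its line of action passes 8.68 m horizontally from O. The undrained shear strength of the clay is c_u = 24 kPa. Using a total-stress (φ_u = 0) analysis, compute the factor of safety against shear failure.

Taking moments about the centre O, the resisting moment is provided by the undrained shear strength acting along the arc:
Arc length L_a = R·θ = 16.2·(64.8°·π/180) = 16.2·1.1310 = 18.32 m
M_R = c_u·L_a·R = 24·18.32·16.2 = 7123.5 kN·m/m
M_D = W·d = 873·8.68 = 7577.6 kN·m/m
FS = M_R / M_D = 7123.5 / 7577.6 = 0.940

FS = 0.94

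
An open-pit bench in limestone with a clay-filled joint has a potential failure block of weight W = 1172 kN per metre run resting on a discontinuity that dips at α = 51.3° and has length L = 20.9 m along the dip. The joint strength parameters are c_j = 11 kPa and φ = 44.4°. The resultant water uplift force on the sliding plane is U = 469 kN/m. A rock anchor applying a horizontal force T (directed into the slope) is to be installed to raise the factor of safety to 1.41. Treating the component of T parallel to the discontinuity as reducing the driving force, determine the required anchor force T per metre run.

Resolving forces along and normal to the sliding plane, with the horizontal anchor force T adding T·sinα to the effective normal force and T·cosα acting up the plane against the driving force:
FS = [c_jL + (W cosα − U + T sinα) tanφ] / [W sinα − T cosα]
Without the anchor: N' = 263.8 kN/m, driving T_d = 914.7 kN/m, resisting R = 11·20.9 + 263.8·tan44.4° = 488.2 kN/m, FS = 0.53.
Setting FS = 1.41 and solving for T:
1.41·(914.7 − T cos51.3°) = 488.2 + T sin51.3°·tan44.4°
T·(sin51.3°·tan44.4° + 1.41·cos51.3°) = 1.41·914.7 − 488.2
T·(0.7804·0.9793 + 1.41·0.6252) = 1289.7 − 488.2 = 801.5
T·1.6458 = 801.5
T = 487.0 kN/m

T = 487 kN/m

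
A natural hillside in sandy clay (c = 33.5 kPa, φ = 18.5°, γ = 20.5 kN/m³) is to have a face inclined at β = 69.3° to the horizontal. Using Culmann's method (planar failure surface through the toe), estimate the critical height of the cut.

H_c = 15.76 m

Culmann's analysis gives the critical failure plane at α_cr = (β + φ)/2 = (69.3 + 18.5)/2 = 43.9°, and the critical height
H_c = (4c/γ) · sinβ cosφ / [1 − cos(β − φ)]
    = (4·33.5/20.5) · sin69.3°·cos18.5° / [1 − cos(50.8°)]
    = 6.537 · 0.9354·0.9483 / [1 − 0.6320]
    = 6.537 · 0.8871 / 0.3680
    = 15.76 m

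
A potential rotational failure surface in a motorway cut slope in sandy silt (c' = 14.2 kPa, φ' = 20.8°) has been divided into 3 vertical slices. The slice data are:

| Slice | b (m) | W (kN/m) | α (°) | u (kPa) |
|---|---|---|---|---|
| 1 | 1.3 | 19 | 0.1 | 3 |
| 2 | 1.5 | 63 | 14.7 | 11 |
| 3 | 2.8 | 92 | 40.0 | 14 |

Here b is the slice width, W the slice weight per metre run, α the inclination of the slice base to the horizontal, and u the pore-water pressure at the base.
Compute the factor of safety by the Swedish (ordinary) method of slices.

Ordinary method of slices: FS = Σ[c'·Δl_i + (W_i cosα_i − u_i·Δl_i)·tanφ'] / Σ W_i sinα_i, with Δl_i = b_i / cosα_i.
Slice 1: Δl = 1.3/cos0.1° = 1.300 m; N'_1 = 19·cos0.1° − 3·1.300 = 15.1; c'Δl = 18.46; W sinα = 0.0
Slice 2: Δl = 1.5/cos14.7° = 1.551 m; N'_2 = 63·cos14.7° − 11·1.551 = 43.9; c'Δl = 22.02; W sinα = 16.0
Slice 3: Δl = 2.8/cos40.0° = 3.655 m; N'_3 = 92·cos40.0° − 14·3.655 = 19.3; c'Δl = 51.90; W sinα = 59.1
Σc'Δl = 92.4 kN/m; ΣN' = 78.3 kN/m; ΣW sinα = 75.2 kN/m
Resisting = 92.4 + 78.3·tan20.8° = 92.4 + 29.7 = 122.1 kN/m
FS = 122.1 / 75.2 = 1.625

FS = 1.62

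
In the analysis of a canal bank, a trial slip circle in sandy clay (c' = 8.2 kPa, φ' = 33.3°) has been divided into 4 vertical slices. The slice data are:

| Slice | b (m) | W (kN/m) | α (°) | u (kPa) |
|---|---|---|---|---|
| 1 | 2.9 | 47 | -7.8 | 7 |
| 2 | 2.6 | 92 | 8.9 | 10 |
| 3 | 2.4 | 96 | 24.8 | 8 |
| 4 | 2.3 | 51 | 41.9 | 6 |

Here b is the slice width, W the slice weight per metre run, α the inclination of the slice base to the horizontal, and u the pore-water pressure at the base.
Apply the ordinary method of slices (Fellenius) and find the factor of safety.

FS = 2.53

Ordinary method of slices: FS = Σ[c'·Δl_i + (W_i cosα_i − u_i·Δl_i)·tanφ'] / Σ W_i sinα_i, with Δl_i = b_i / cosα_i.
Slice 1: Δl = 2.9/cos(-7.8°) = 2.927 m; N'_1 = 47·cos(-7.8°) − 7·2.927 = 26.1; c'Δl = 24.00; W sinα = -6.4
Slice 2: Δl = 2.6/cos8.9° = 2.632 m; N'_2 = 92·cos8.9° − 10·2.632 = 64.6; c'Δl = 21.58; W sinα = 14.2
Slice 3: Δl = 2.4/cos24.8° = 2.644 m; N'_3 = 96·cos24.8° − 8·2.644 = 66.0; c'Δl = 21.68; W sinα = 40.3
Slice 4: Δl = 2.3/cos41.9° = 3.090 m; N'_4 = 51·cos41.9° − 6·3.090 = 19.4; c'Δl = 25.34; W sinα = 34.1
Σc'Δl = 92.6 kN/m; ΣN' = 176.1 kN/m; ΣW sinα = 82.2 kN/m
Resisting = 92.6 + 176.1·tan33.3° = 92.6 + 115.7 = 208.3 kN/m
FS = 208.3 / 82.2 = 2.534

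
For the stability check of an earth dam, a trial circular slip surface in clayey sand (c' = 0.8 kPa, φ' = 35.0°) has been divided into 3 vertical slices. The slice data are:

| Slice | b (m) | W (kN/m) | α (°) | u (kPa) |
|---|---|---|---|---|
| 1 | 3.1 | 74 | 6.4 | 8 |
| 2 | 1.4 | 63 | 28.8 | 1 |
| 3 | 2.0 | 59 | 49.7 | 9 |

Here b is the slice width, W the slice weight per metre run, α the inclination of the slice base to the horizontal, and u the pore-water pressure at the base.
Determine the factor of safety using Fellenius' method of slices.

Ordinary method of slices: FS = Σ[c'·Δl_i + (W_i cosα_i − u_i·Δl_i)·tanφ'] / Σ W_i sinα_i, with Δl_i = b_i / cosα_i.
Slice 1: Δl = 3.1/cos6.4° = 3.119 m; N'_1 = 74·cos6.4° − 8·3.119 = 48.6; c'Δl = 2.50; W sinα = 8.2
Slice 2: Δl = 1.4/cos28.8° = 1.598 m; N'_2 = 63·cos28.8° − 1·1.598 = 53.6; c'Δl = 1.28; W sinα = 30.4
Slice 3: Δl = 2.0/cos49.7° = 3.092 m; N'_3 = 59·cos49.7° − 9·3.092 = 10.3; c'Δl = 2.47; W sinα = 45.0
Σc'Δl = 6.2 kN/m; ΣN' = 112.5 kN/m; ΣW sinα = 83.6 kN/m
Resisting = 6.2 + 112.5·tan35.0° = 6.2 + 78.8 = 85.0 kN/m
FS = 85.0 / 83.6 = 1.017

FS = 1.02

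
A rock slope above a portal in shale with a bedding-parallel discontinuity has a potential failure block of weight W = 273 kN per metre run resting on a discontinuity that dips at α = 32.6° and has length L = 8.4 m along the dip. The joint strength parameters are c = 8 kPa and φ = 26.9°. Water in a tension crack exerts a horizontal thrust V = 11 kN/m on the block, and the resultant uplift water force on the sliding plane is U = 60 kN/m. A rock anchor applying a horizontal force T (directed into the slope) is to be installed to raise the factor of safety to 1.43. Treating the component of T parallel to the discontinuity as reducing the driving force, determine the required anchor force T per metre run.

Resolving forces along and normal to the sliding plane, with the horizontal anchor force T adding T·sinα to the effective normal force and T·cosα acting up the plane against the driving force:
FS = [cL + (W cosα − U − V sinα + T sinα) tanφ] / [W sinα + V cosα − T cosα]
Without the anchor: N' = 164.1 kN/m, driving T_d = 156.4 kN/m, resisting R = 8·8.4 + 164.1·tan26.9° = 150.4 kN/m, FS = 0.96.
Setting FS = 1.43 and solving for T:
1.43·(156.4 − T cos32.6°) = 150.4 + T sin32.6°·tan26.9°
T·(sin32.6°·tan26.9° + 1.43·cos32.6°) = 1.43·156.4 − 150.4
T·(0.5388·0.5073 + 1.43·0.8425) = 223.6 − 150.4 = 73.1
T·1.4780 = 73.1
T = 49.5 kN/m

T = 49 kN/m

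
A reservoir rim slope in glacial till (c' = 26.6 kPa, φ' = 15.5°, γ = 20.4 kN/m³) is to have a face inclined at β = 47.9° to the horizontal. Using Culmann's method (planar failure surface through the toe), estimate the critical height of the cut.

Culmann's analysis gives the critical failure plane at α_cr = (β + φ')/2 = (47.9 + 15.5)/2 = 31.7°, and the critical height
H_c = (4c'/γ) · sinβ cosφ' / [1 − cos(β − φ')]
    = (4·26.6/20.4) · sin47.9°·cos15.5° / [1 − cos(32.4°)]
    = 5.216 · 0.7420·0.9636 / [1 − 0.8443]
    = 5.216 · 0.7150 / 0.1557
    = 23.96 m

H_c = 23.96 m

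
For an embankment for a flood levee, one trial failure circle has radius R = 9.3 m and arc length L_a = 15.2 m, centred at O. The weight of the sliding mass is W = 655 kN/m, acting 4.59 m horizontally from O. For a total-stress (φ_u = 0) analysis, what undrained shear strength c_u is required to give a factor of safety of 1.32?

FS = c_u·L_a·R / (W·d), so c_u = FS·W·d / (L_a·R).
c_u = 1.32·655·4.59 / (15.20·9.3) = 3968.5 / 141.36 = 28.07 kPa

c_u = 28.1 kPa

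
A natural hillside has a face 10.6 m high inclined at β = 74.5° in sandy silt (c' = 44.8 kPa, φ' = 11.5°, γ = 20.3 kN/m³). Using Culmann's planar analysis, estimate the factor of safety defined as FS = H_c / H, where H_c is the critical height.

FS = 1.44

H_c = (4c'/γ) · sinβ cosφ' / [1 − cos(β − φ')]
    = (4·44.8/20.3) · sin74.5°·cos11.5° / [1 − cos63.0°]
    = 8.828 · 0.9443 / 0.5460 = 15.27 m
FS = H_c / H = 15.27 / 10.6 = 1.440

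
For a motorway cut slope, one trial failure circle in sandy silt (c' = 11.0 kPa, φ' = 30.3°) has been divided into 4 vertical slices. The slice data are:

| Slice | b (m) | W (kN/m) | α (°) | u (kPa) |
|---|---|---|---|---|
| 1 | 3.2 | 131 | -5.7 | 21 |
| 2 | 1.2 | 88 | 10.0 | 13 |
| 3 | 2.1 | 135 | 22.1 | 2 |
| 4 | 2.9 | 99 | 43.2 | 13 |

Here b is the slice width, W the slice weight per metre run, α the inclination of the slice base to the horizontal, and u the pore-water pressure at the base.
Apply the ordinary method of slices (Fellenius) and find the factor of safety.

Ordinary method of slices: FS = Σ[c'·Δl_i + (W_i cosα_i − u_i·Δl_i)·tanφ'] / Σ W_i sinα_i, with Δl_i = b_i / cosα_i.
Slice 1: Δl = 3.2/cos(-5.7°) = 3.216 m; N'_1 = 131·cos(-5.7°) − 21·3.216 = 62.8; c'Δl = 35.37; W sinα = -13.0
Slice 2: Δl = 1.2/cos10.0° = 1.219 m; N'_2 = 88·cos10.0° − 13·1.219 = 70.8; c'Δl = 13.40; W sinα = 15.3
Slice 3: Δl = 2.1/cos22.1° = 2.267 m; N'_3 = 135·cos22.1° − 2·2.267 = 120.5; c'Δl = 24.93; W sinα = 50.8
Slice 4: Δl = 2.9/cos43.2° = 3.978 m; N'_4 = 99·cos43.2° − 13·3.978 = 20.5; c'Δl = 43.76; W sinα = 67.8
Σc'Δl = 117.5 kN/m; ΣN' = 274.6 kN/m; ΣW sinα = 120.8 kN/m
Resisting = 117.5 + 274.6·tan30.3° = 117.5 + 160.5 = 278.0 kN/m
FS = 278.0 / 120.8 = 2.300

FS = 2.30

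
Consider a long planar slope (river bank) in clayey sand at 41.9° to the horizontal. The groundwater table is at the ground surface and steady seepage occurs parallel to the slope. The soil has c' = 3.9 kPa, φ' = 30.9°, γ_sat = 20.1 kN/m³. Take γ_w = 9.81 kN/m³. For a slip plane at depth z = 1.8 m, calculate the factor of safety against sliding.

FS = 0.56

With seepage parallel to the slope and the water table at the surface, the effective normal stress on the slip plane uses the buoyant unit weight γ' = γ_sat − γ_w while the driving shear stress uses γ_sat:
FS = [c' + γ' z cos²β tanφ'] / [γ_sat z sinβ cosβ]
γ' = 20.1 − 9.81 = 10.29 kN/m³
Numerator = 3.9 + 10.29·1.8·cos²41.9°·tan30.9° = 3.9 + 10.29·1.8·0.5540·0.5985 = 10.041 kPa
Denominator = 20.1·1.8·sin41.9°·cos41.9° = 20.1·1.8·0.6678·0.7443 = 17.984 kPa
FS = 10.041 / 17.984 = 0.558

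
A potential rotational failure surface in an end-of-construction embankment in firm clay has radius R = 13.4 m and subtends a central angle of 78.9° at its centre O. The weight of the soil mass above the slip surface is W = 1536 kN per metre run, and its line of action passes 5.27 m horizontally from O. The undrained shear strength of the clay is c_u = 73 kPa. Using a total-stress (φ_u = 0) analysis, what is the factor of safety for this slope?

Taking moments about the centre O, the resisting moment is provided by the undrained shear strength acting along the arc:
Arc length L_a = R·θ = 13.4·(78.9°·π/180) = 13.4·1.3771 = 18.45 m
M_R = c_u·L_a·R = 73·18.45·13.4 = 18050.4 kN·m/m
M_D = W·d = 1536·5.27 = 8094.7 kN·m/m
FS = M_R / M_D = 18050.4 / 8094.7 = 2.230

FS = 2.23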